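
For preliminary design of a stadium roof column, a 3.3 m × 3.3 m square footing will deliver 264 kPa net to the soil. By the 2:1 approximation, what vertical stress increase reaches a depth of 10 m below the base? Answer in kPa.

Δσ_z ≈ 16.3 kPa

By the 2:1 method the load spreads at 1 horizontal : 2 vertical, so at depth z the loaded area has grown by z in each plan dimension:
Δσ = qBL/((B+z)(L+z)) = 264×3.3×3.3/((3.3+10)(3.3+10)) = 16.253 kPa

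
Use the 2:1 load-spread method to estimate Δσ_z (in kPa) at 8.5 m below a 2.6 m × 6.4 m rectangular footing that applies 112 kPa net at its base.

Δσ_z ≈ 11.3 kPa

By the 2:1 method the load spreads at 1 horizontal : 2 vertical, so at depth z the loaded area has grown by z in each plan dimension:
Δσ = qBL/((B+z)(L+z)) = 112×2.6×6.4/((2.6+8.5)(6.4+8.5)) = 11.268 kPa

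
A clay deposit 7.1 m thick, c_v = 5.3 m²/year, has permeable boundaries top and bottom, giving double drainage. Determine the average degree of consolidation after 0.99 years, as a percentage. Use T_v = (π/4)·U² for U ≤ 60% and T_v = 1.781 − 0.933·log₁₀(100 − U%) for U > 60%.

U ≈ 71 %

Drainage path length: H_d = H/2 = 3.55 m (double drainage).
T_v = c_v·t/H_d² = 5.3×0.99/3.55² = 0.41635.
T_v = 0.41635 corresponds to the U > 60% branch:
U = 1 − 10^((1.781 − T_v)/0.933)/100 = 0.7098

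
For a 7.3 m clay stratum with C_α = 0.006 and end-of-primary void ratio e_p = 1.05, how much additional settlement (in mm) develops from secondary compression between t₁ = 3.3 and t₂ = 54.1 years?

Secondary compression: S_s = C_α·H/(1+e_p)·log₁₀(t₂/t₁)
S_s = 0.006×7.3/(1+1.05)×log₁₀(54.1/3.3)
    = 0.02137 × 1.215 = 0.02595 m

S_s ≈ 26 mm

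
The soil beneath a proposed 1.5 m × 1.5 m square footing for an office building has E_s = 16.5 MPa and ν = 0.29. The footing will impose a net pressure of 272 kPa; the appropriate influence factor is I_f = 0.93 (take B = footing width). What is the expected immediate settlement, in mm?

S_e ≈ 21.1 mm

Immediate (elastic) settlement: S_e = q·B·(1−ν²)/E_s · I_f.
E_s = 16.5 MPa = 16500 kPa.
S_e = 272 × 1.5 × (1 − 0.29²) / 16500 × 0.93
    = 272 × 1.5 × 0.9159 / 16500 × 0.93
    = 0.02106 m = 21.06 mm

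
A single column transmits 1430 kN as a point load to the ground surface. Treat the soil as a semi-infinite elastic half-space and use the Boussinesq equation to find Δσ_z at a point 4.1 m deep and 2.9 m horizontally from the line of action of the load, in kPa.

Δσ_z ≈ 14.7 kPa

Boussinesq vertical stress below a point load on an elastic half-space:
Δσ_z = 3P/(2πz²) · [1 + (r/z)²]^(−5/2)
r/z = 2.9/4.1 = 0.70732; [1+(r/z)²]^(−5/2) = 0.36271.
Δσ_z = 3×1430/(2π×4.1²) × 0.36271 = 40.617 × 0.36271 = 14.73 kPa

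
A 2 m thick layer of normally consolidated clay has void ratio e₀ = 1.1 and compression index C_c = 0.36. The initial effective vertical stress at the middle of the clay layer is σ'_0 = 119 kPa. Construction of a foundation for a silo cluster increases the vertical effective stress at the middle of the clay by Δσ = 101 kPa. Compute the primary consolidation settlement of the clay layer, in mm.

Final effective stress: σ'_f = σ'_0 + Δσ = 119 + 101 = 220 kPa.
Normally consolidated clay, so the full stress increment lies on the virgin compression line:
S_c = C_c·H/(1+e₀)·log₁₀(σ'_f/σ'_0) = 0.36×2/(1+1.1)×log₁₀(220/119)
    = 0.34286 × 0.26688 = 0.0915 m

S_c ≈ 91.5 mm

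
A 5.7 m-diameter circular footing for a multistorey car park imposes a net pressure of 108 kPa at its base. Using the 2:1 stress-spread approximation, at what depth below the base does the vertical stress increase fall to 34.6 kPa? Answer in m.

2:1 spreading — at depth z the loaded area has grown by z in each plan dimension:
qD²/(D+z)² = Δσ_z ⇒ z = D(√(q/Δσ_z) − 1) = 5.7×(√(108/34.6) − 1) = 4.37 m

z ≈ 4.37 m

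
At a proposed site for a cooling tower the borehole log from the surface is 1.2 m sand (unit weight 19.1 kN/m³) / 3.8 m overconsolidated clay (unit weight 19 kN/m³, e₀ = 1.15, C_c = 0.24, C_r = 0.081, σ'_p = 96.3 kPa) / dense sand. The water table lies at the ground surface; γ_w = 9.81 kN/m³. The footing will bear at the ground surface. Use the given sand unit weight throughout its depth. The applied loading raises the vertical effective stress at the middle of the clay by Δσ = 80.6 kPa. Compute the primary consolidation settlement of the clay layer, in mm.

Mid-depth of clay below the ground surface: z = 1.2 + 3.8/2 = 3.1 m.
Total vertical stress at mid-clay: σ_v = 19.1×1.2 + 19×1.9 = 59.02 kPa.
Pore pressure: u = 9.81×(3.1 − 0) = 30.411 kPa.
Initial effective stress: σ'_0 = σ_v − u = 59.02 − 30.411 = 28.609 kPa.
Final effective stress: σ'_f = 28.609 + 80.6 = 109.21 kPa.
σ'_f = 109.21 > σ'_p = 96.3 kPa, so the stress path crosses the preconsolidation pressure — recompression up to σ'_p, then virgin compression beyond:
S_c = H/(1+e₀)·[C_r·log₁₀(σ'_p/σ'_0) + C_c·log₁₀(σ'_f/σ'_p)]
    = 3.8/2.15 × [0.081×log₁₀(96.3/28.609) + 0.24×log₁₀(109.21/96.3)]
    = 1.7674 × [0.042697 + 0.013113] = 0.09864 m

S_c ≈ 98.6 mm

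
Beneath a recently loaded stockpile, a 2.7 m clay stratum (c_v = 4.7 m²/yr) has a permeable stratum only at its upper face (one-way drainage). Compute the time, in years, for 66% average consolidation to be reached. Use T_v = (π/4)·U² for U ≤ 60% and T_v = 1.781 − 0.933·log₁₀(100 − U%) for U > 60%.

Drainage path length: H_d = H = 2.7 m (single drainage).
U > 60%: T_v = 1.781 − 0.933·log₁₀(100 − 66) = 0.35213.
t = T_v·H_d²/c_v = 0.35213×2.7²/4.7 = 0.5462 years.

t ≈ 0.546 years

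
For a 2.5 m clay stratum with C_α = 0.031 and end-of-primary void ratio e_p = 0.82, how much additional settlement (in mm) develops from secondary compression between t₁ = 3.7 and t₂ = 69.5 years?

S_s ≈ 54.2 mm

Secondary compression: S_s = C_α·H/(1+e_p)·log₁₀(t₂/t₁)
S_s = 0.031×2.5/(1+0.82)×log₁₀(69.5/3.7)
    = 0.04258 × 1.274 = 0.05424 m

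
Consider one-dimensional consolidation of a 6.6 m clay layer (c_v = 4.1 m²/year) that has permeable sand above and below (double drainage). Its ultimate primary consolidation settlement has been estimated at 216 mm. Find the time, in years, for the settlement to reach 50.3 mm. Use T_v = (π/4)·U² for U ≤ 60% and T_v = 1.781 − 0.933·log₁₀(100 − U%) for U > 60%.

Drainage path length: H_d = H/2 = 3.3 m (double drainage).
U = S(t)/S_ult = 50.3/216 = 0.2329.
U ≤ 60%: T_v = (π/4)·U² = (π/4)×0.23287² = 0.042591.
t = T_v·H_d²/c_v = 0.042591×3.3²/4.1 = 0.1131 years.

t ≈ 0.113 years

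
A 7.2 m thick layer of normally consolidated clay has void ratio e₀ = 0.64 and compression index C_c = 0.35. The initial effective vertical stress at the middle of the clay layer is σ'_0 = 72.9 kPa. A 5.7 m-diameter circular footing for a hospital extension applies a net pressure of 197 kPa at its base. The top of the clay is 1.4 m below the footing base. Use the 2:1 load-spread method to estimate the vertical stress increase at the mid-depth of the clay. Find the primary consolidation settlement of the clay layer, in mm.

Mid-depth of clay below the footing base: z = 1.4 + 7.2/2 = 5 m.
Stress increase at mid-clay by the 2:1 spreading method:
Δσ ≈ qD²/(D+z)² = 197×5.7²/(5.7+5)² = 55.905 kPa
Final effective stress: σ'_f = σ'_0 + Δσ = 72.9 + 55.905 = 128.81 kPa.
Normally consolidated clay, so the full stress increment lies on the virgin compression line:
S_c = C_c·H/(1+e₀)·log₁₀(σ'_f/σ'_0) = 0.35×7.2/(1+0.64)×log₁₀(128.81/72.9)
    = 1.5366 × 0.24722 = 0.3799 m

S_c ≈ 380 mm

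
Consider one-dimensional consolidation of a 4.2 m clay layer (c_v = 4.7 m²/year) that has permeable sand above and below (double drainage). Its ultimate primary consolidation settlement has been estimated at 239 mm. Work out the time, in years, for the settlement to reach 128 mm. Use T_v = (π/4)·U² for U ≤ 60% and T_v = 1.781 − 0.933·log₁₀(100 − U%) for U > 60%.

Drainage path length: H_d = H/2 = 2.1 m (double drainage).
U = S(t)/S_ult = 128/239 = 0.5356.
U ≤ 60%: T_v = (π/4)·U² = (π/4)×0.53556² = 0.22528.
t = T_v·H_d²/c_v = 0.22528×2.1²/4.7 = 0.2114 years.

t ≈ 0.211 years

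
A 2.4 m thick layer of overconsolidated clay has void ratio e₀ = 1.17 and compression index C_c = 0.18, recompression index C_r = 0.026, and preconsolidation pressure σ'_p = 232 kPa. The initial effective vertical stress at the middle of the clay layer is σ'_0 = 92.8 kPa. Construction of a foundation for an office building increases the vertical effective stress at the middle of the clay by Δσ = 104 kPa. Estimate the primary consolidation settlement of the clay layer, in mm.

Final effective stress: σ'_f = 92.8 + 104 = 196.8 kPa.
σ'_f = 196.8 ≤ σ'_p = 232 kPa, so the clay remains overconsolidated and only the recompression index applies:
S_c = C_r·H/(1+e₀)·log₁₀(σ'_f/σ'_0) = 0.026×2.4/2.17×log₁₀(196.8/92.8)
    = 0.028756 × 0.32648 = 0.009388 m

S_c ≈ 9.39 mm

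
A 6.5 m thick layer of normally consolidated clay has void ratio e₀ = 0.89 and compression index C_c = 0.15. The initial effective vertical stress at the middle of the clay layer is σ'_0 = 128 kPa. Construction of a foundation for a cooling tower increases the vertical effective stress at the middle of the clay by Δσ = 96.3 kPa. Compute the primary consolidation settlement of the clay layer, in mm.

S_c ≈ 126 mm

Final effective stress: σ'_f = σ'_0 + Δσ = 128 + 96.3 = 224.3 kPa.
Normally consolidated clay, so the full stress increment lies on the virgin compression line:
S_c = C_c·H/(1+e₀)·log₁₀(σ'_f/σ'_0) = 0.15×6.5/(1+0.89)×log₁₀(224.3/128)
    = 0.51587 × 0.24362 = 0.1257 m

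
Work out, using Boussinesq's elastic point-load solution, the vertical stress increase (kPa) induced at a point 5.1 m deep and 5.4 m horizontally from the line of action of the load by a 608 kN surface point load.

Boussinesq vertical stress below a point load on an elastic half-space:
Δσ_z = 3P/(2πz²) · [1 + (r/z)²]^(−5/2)
r/z = 5.4/5.1 = 1.0588; [1+(r/z)²]^(−5/2) = 0.15261.
Δσ_z = 3×608/(2π×5.1²) × 0.15261 = 11.161 × 0.15261 = 1.703 kPa

Δσ_z ≈ 1.7 kPa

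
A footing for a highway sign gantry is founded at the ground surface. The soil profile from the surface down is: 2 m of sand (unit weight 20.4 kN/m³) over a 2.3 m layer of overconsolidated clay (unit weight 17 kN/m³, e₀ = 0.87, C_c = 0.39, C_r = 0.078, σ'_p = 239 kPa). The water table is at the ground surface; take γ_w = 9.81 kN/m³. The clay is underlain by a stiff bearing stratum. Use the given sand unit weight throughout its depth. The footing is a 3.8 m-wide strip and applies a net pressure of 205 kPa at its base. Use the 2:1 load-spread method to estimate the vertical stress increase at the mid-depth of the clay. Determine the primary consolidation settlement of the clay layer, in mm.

S_c ≈ 65.4 mm

Mid-depth of clay below the ground surface: z = 2 + 2.3/2 = 3.15 m.
Total vertical stress at mid-clay: σ_v = 20.4×2 + 17×1.15 = 60.35 kPa.
Pore pressure: u = 9.81×(3.15 − 0) = 30.902 kPa.
Initial effective stress: σ'_0 = σ_v − u = 60.35 − 30.902 = 29.448 kPa.
Stress increase at mid-clay by the 2:1 spreading method:
Δσ = qB/(B+z) = 205×3.8/(3.8+3.15) = 112.09 kPa
Final effective stress: σ'_f = 29.448 + 112.09 = 141.54 kPa.
σ'_f = 141.54 ≤ σ'_p = 239 kPa, so the clay remains overconsolidated and only the recompression index applies:
S_c = C_r·H/(1+e₀)·log₁₀(σ'_f/σ'_0) = 0.078×2.3/1.87×log₁₀(141.54/29.448)
    = 0.095932 × 0.68182 = 0.06541 m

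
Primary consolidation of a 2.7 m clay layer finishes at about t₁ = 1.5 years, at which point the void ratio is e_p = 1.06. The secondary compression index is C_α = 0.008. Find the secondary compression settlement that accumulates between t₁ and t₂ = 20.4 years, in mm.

Secondary compression: S_s = C_α·H/(1+e_p)·log₁₀(t₂/t₁)
S_s = 0.008×2.7/(1+1.06)×log₁₀(20.4/1.5)
    = 0.01049 × 1.134 = 0.01189 m

S_s ≈ 11.9 mm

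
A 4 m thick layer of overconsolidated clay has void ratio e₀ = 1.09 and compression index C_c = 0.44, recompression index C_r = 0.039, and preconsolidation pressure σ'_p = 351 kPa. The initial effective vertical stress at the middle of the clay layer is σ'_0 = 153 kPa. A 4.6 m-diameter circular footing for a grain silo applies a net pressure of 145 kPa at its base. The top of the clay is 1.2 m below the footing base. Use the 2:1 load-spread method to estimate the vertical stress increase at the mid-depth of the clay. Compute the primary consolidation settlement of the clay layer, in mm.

Mid-depth of clay below the footing base: z = 1.2 + 4/2 = 3.2 m.
Stress increase at mid-clay by the 2:1 spreading method:
Δσ ≈ qD²/(D+z)² = 145×4.6²/(4.6+3.2)² = 50.431 kPa
Final effective stress: σ'_f = 153 + 50.431 = 203.43 kPa.
σ'_f = 203.43 ≤ σ'_p = 351 kPa, so the clay remains overconsolidated and only the recompression index applies:
S_c = C_r·H/(1+e₀)·log₁₀(σ'_f/σ'_0) = 0.039×4/2.09×log₁₀(203.43/153)
    = 0.074642 × 0.12372 = 0.009235 m

S_c ≈ 9.23 mm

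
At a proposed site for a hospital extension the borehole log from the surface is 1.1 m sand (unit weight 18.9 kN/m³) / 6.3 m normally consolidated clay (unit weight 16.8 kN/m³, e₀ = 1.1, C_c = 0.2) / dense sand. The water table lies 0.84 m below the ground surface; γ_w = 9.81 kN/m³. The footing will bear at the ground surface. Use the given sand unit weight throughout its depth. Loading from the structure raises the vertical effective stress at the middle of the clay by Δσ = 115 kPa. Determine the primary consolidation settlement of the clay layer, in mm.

S_c ≈ 352 mm

Mid-depth of clay below the ground surface: z = 1.1 + 6.3/2 = 4.25 m.
Total vertical stress at mid-clay: σ_v = 18.9×1.1 + 16.8×3.15 = 73.71 kPa.
Pore pressure: u = 9.81×(4.25 − 0.84) = 33.452 kPa.
Initial effective stress: σ'_0 = σ_v − u = 73.71 − 33.452 = 40.258 kPa.
Final effective stress: σ'_f = σ'_0 + Δσ = 40.258 + 115 = 155.26 kPa.
Normally consolidated clay, so the full stress increment lies on the virgin compression line:
S_c = C_c·H/(1+e₀)·log₁₀(σ'_f/σ'_0) = 0.2×6.3/(1+1.1)×log₁₀(155.26/40.258)
    = 0.6 × 0.58621 = 0.3517 m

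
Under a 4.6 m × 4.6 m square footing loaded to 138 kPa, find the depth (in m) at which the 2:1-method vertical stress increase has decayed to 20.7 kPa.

z ≈ 7.28 m

2:1 spreading — at depth z the loaded area has grown by z in each plan dimension:
qB²/(B+z)² = Δσ_z ⇒ z = B(√(q/Δσ_z) − 1) = 4.6×(√(138/20.7) − 1) = 7.277 m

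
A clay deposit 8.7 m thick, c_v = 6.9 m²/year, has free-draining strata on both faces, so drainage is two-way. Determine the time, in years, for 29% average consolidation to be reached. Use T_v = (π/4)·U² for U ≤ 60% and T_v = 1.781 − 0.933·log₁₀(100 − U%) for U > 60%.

Drainage path length: H_d = H/2 = 4.35 m (double drainage).
U ≤ 60%: T_v = (π/4)·U² = (π/4)×0.29² = 0.066052.
t = T_v·H_d²/c_v = 0.066052×4.35²/6.9 = 0.1811 years.

t ≈ 0.181 years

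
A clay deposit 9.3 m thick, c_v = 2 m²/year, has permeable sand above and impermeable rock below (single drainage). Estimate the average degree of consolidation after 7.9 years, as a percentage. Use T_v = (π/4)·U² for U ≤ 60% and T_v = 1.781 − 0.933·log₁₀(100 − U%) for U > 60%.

U ≈ 48.2 %

Drainage path length: H_d = H = 9.3 m (single drainage).
T_v = c_v·t/H_d² = 2×7.9/9.3² = 0.18268.
T_v = 0.18268 corresponds to the U ≤ 60% branch:
U = √(4T_v/π) = 0.4823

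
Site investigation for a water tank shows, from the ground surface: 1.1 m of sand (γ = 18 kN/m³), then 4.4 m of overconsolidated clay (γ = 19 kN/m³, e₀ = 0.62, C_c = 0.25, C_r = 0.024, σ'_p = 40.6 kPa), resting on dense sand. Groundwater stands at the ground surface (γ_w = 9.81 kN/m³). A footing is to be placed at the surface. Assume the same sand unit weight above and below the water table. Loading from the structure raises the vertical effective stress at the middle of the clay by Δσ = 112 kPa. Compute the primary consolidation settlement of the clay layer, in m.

S_c ≈ 0.377 m

Mid-depth of clay below the ground surface: z = 1.1 + 4.4/2 = 3.3 m.
Total vertical stress at mid-clay: σ_v = 18×1.1 + 19×2.2 = 61.6 kPa.
Pore pressure: u = 9.81×(3.3 − 0) = 32.373 kPa.
Initial effective stress: σ'_0 = σ_v − u = 61.6 − 32.373 = 29.227 kPa.
Final effective stress: σ'_f = 29.227 + 112 = 141.23 kPa.
σ'_f = 141.23 > σ'_p = 40.6 kPa, so the stress path crosses the preconsolidation pressure — recompression up to σ'_p, then virgin compression beyond:
S_c = H/(1+e₀)·[C_r·log₁₀(σ'_p/σ'_0) + C_c·log₁₀(σ'_f/σ'_p)]
    = 4.4/1.62 × [0.024×log₁₀(40.6/29.227) + 0.25×log₁₀(141.23/40.6)]
    = 2.716 × [0.0034258 + 0.13535] = 0.3769 m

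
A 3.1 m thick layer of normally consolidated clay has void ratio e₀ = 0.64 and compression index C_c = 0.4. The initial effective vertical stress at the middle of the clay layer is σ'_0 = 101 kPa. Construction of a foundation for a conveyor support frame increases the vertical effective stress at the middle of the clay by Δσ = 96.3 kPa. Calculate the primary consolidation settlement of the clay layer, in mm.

Final effective stress: σ'_f = σ'_0 + Δσ = 101 + 96.3 = 197.3 kPa.
Normally consolidated clay, so the full stress increment lies on the virgin compression line:
S_c = C_c·H/(1+e₀)·log₁₀(σ'_f/σ'_0) = 0.4×3.1/(1+0.64)×log₁₀(197.3/101)
    = 0.7561 × 0.29081 = 0.2199 m

S_c ≈ 220 mm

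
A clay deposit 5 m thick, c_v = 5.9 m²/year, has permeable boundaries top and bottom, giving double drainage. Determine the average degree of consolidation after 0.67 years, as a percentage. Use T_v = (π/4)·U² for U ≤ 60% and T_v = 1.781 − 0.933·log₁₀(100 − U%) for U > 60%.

Drainage path length: H_d = H/2 = 2.5 m (double drainage).
T_v = c_v·t/H_d² = 5.9×0.67/2.5² = 0.63248.
T_v = 0.63248 corresponds to the U > 60% branch:
U = 1 − 10^((1.781 − T_v)/0.933)/100 = 0.8298

U ≈ 83 %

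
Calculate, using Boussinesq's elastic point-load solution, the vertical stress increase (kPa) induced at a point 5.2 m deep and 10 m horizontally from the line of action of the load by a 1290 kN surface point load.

Boussinesq vertical stress below a point load on an elastic half-space:
Δσ_z = 3P/(2πz²) · [1 + (r/z)²]^(−5/2)
r/z = 10/5.2 = 1.9231; [1+(r/z)²]^(−5/2) = 0.020901.
Δσ_z = 3×1290/(2π×5.2²) × 0.020901 = 22.778 × 0.020901 = 0.4761 kPa

Δσ_z ≈ 0.476 kPa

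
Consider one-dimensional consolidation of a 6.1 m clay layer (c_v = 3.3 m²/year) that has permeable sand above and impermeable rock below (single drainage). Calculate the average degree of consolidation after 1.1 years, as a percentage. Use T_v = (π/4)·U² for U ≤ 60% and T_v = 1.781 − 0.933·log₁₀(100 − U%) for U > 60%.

U ≈ 35.2 %

Drainage path length: H_d = H = 6.1 m (single drainage).
T_v = c_v·t/H_d² = 3.3×1.1/6.1² = 0.097554.
T_v = 0.097554 corresponds to the U ≤ 60% branch:
U = √(4T_v/π) = 0.3524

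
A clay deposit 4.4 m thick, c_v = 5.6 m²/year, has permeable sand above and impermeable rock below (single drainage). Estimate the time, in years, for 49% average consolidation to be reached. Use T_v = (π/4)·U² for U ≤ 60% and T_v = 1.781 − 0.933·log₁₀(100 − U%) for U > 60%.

Drainage path length: H_d = H = 4.4 m (single drainage).
U ≤ 60%: T_v = (π/4)·U² = (π/4)×0.49² = 0.18857.
t = T_v·H_d²/c_v = 0.18857×4.4²/5.6 = 0.6519 years.

t ≈ 0.652 years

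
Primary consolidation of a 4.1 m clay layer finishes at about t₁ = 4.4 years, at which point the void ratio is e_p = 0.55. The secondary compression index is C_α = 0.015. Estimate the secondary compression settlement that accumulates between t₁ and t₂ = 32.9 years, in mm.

S_s ≈ 34.7 mm

Secondary compression: S_s = C_α·H/(1+e_p)·log₁₀(t₂/t₁)
S_s = 0.015×4.1/(1+0.55)×log₁₀(32.9/4.4)
    = 0.03968 × 0.8737 = 0.03467 m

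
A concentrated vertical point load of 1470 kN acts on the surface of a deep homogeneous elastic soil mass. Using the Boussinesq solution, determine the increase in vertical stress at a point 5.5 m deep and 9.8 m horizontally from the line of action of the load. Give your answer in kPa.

Boussinesq vertical stress below a point load on an elastic half-space:
Δσ_z = 3P/(2πz²) · [1 + (r/z)²]^(−5/2)
r/z = 9.8/5.5 = 1.7818; [1+(r/z)²]^(−5/2) = 0.02808.
Δσ_z = 3×1470/(2π×5.5²) × 0.02808 = 23.202 × 0.02808 = 0.6515 kPa

Δσ_z ≈ 0.652 kPa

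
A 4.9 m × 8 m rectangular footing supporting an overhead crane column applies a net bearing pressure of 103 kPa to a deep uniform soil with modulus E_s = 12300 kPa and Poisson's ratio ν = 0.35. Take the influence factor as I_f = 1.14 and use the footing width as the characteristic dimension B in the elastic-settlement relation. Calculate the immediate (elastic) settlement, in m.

S_e ≈ 0.041 m

Immediate (elastic) settlement: S_e = q·B·(1−ν²)/E_s · I_f.
S_e = 103 × 4.9 × (1 − 0.35²) / 12300 × 1.14
    = 103 × 4.9 × 0.8775 / 12300 × 1.14
    = 0.04105 m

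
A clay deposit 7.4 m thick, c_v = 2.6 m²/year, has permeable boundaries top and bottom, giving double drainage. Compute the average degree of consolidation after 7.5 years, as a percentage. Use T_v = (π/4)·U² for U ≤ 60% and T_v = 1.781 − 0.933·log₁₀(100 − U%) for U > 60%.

Drainage path length: H_d = H/2 = 3.7 m (double drainage).
T_v = c_v·t/H_d² = 2.6×7.5/3.7² = 1.4244.
T_v = 1.4244 corresponds to the U > 60% branch:
U = 1 − 10^((1.781 − T_v)/0.933)/100 = 0.9759

U ≈ 97.6 %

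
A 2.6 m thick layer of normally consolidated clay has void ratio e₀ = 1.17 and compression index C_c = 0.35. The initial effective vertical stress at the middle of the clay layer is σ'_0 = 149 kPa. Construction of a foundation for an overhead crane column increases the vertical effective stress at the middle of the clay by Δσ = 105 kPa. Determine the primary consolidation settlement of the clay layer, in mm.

S_c ≈ 97.1 mm

Final effective stress: σ'_f = σ'_0 + Δσ = 149 + 105 = 254 kPa.
Normally consolidated clay, so the full stress increment lies on the virgin compression line:
S_c = C_c·H/(1+e₀)·log₁₀(σ'_f/σ'_0) = 0.35×2.6/(1+1.17)×log₁₀(254/149)
    = 0.41935 × 0.23165 = 0.09714 m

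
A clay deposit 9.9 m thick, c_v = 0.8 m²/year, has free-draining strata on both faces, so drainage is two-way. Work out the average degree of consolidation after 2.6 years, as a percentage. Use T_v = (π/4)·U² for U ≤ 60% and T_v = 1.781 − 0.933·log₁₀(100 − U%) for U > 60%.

Drainage path length: H_d = H/2 = 4.95 m (double drainage).
T_v = c_v·t/H_d² = 0.8×2.6/4.95² = 0.084889.
T_v = 0.084889 corresponds to the U ≤ 60% branch:
U = √(4T_v/π) = 0.3288

U ≈ 32.9 %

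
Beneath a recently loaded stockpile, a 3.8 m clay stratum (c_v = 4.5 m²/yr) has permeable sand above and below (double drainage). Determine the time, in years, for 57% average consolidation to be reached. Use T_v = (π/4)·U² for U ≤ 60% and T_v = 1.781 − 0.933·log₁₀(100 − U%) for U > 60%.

Drainage path length: H_d = H/2 = 1.9 m (double drainage).
U ≤ 60%: T_v = (π/4)·U² = (π/4)×0.57² = 0.25518.
t = T_v·H_d²/c_v = 0.25518×1.9²/4.5 = 0.2047 years.

t ≈ 0.205 years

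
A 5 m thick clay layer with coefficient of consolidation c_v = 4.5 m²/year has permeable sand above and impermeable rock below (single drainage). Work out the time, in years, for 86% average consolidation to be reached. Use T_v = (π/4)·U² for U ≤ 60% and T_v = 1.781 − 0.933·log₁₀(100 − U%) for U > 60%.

Drainage path length: H_d = H = 5 m (single drainage).
U > 60%: T_v = 1.781 − 0.933·log₁₀(100 − 86) = 0.71166.
t = T_v·H_d²/c_v = 0.71166×5²/4.5 = 3.954 years.

t ≈ 3.95 years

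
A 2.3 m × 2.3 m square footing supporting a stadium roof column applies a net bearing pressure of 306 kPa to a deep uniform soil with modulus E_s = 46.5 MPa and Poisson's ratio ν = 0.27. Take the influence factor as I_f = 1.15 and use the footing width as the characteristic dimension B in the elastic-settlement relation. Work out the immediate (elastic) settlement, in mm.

Immediate (elastic) settlement: S_e = q·B·(1−ν²)/E_s · I_f.
E_s = 46.5 MPa = 46500 kPa.
S_e = 306 × 2.3 × (1 − 0.27²) / 46500 × 1.15
    = 306 × 2.3 × 0.9271 / 46500 × 1.15
    = 0.01614 m = 16.14 mm

S_e ≈ 16.1 mm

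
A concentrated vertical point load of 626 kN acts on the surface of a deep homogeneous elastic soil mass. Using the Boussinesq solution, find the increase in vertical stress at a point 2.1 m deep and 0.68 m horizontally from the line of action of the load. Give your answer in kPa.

Δσ_z ≈ 52.8 kPa

Boussinesq vertical stress below a point load on an elastic half-space:
Δσ_z = 3P/(2πz²) · [1 + (r/z)²]^(−5/2)
r/z = 0.68/2.1 = 0.32381; [1+(r/z)²]^(−5/2) = 0.77936.
Δσ_z = 3×626/(2π×2.1²) × 0.77936 = 67.776 × 0.77936 = 52.82 kPa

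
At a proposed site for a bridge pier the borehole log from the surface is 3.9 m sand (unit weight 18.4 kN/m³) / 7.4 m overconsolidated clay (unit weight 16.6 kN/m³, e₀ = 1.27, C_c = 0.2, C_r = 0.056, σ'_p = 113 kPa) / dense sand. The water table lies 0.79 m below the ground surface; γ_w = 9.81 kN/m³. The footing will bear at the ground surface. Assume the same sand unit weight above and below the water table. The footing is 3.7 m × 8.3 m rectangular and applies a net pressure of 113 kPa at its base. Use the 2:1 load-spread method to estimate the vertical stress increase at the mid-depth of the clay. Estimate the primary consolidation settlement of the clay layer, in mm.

S_c ≈ 20.2 mm

Mid-depth of clay below the ground surface: z = 3.9 + 7.4/2 = 7.6 m.
Total vertical stress at mid-clay: σ_v = 18.4×3.9 + 16.6×3.7 = 133.18 kPa.
Pore pressure: u = 9.81×(7.6 − 0.79) = 66.806 kPa.
Initial effective stress: σ'_0 = σ_v − u = 133.18 − 66.806 = 66.374 kPa.
Stress increase at mid-clay by the 2:1 spreading method:
Δσ = qBL/((B+z)(L+z)) = 113×3.7×8.3/((3.7+7.6)(8.3+7.6)) = 19.314 kPa
Final effective stress: σ'_f = 66.374 + 19.314 = 85.688 kPa.
σ'_f = 85.688 ≤ σ'_p = 113 kPa, so the clay remains overconsolidated and only the recompression index applies:
S_c = C_r·H/(1+e₀)·log₁₀(σ'_f/σ'_0) = 0.056×7.4/2.27×log₁₀(85.688/66.374)
    = 0.18255 × 0.11092 = 0.02025 m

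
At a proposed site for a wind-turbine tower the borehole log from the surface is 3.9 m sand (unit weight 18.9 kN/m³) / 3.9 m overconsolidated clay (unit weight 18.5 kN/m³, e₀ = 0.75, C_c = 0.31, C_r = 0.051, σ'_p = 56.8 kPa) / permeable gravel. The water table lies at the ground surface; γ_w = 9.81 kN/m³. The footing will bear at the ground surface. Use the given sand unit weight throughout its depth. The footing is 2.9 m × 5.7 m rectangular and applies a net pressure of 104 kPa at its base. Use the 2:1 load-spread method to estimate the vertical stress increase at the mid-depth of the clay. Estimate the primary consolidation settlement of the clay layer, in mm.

S_c ≈ 64.1 mm

Mid-depth of clay below the ground surface: z = 3.9 + 3.9/2 = 5.85 m.
Total vertical stress at mid-clay: σ_v = 18.9×3.9 + 18.5×1.95 = 109.78 kPa.
Pore pressure: u = 9.81×(5.85 − 0) = 57.389 kPa.
Initial effective stress: σ'_0 = σ_v − u = 109.78 − 57.389 = 52.391 kPa.
Stress increase at mid-clay by the 2:1 spreading method:
Δσ = qBL/((B+z)(L+z)) = 104×2.9×5.7/((2.9+5.85)(5.7+5.85)) = 17.01 kPa
Final effective stress: σ'_f = 52.391 + 17.01 = 69.401 kPa.
σ'_f = 69.401 > σ'_p = 56.8 kPa, so the stress path crosses the preconsolidation pressure — recompression up to σ'_p, then virgin compression beyond:
S_c = H/(1+e₀)·[C_r·log₁₀(σ'_p/σ'_0) + C_c·log₁₀(σ'_f/σ'_p)]
    = 3.9/1.75 × [0.051×log₁₀(56.8/52.391) + 0.31×log₁₀(69.401/56.8)]
    = 2.2286 × [0.0017897 + 0.026975] = 0.06411 m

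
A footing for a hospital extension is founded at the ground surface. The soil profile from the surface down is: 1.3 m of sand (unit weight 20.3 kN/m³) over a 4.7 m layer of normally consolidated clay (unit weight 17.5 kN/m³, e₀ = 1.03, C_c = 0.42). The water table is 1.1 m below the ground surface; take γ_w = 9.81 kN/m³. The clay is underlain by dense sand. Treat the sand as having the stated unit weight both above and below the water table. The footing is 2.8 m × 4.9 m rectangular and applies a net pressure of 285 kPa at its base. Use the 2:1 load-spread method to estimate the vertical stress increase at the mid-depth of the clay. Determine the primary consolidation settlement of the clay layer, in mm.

S_c ≈ 414 mm

Mid-depth of clay below the ground surface: z = 1.3 + 4.7/2 = 3.65 m.
Total vertical stress at mid-clay: σ_v = 20.3×1.3 + 17.5×2.35 = 67.515 kPa.
Pore pressure: u = 9.81×(3.65 − 1.1) = 25.015 kPa.
Initial effective stress: σ'_0 = σ_v − u = 67.515 − 25.015 = 42.5 kPa.
Stress increase at mid-clay by the 2:1 spreading method:
Δσ = qBL/((B+z)(L+z)) = 285×2.8×4.9/((2.8+3.65)(4.9+3.65)) = 70.904 kPa
Final effective stress: σ'_f = σ'_0 + Δσ = 42.5 + 70.904 = 113.4 kPa.
Normally consolidated clay, so the full stress increment lies on the virgin compression line:
S_c = C_c·H/(1+e₀)·log₁₀(σ'_f/σ'_0) = 0.42×4.7/(1+1.03)×log₁₀(113.4/42.5)
    = 0.97241 × 0.42622 = 0.4145 m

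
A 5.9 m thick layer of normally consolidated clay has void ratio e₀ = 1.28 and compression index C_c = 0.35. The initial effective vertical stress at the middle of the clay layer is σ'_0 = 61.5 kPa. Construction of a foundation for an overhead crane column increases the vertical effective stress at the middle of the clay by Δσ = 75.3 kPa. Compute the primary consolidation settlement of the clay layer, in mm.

S_c ≈ 314 mm

Final effective stress: σ'_f = σ'_0 + Δσ = 61.5 + 75.3 = 136.8 kPa.
Normally consolidated clay, so the full stress increment lies on the virgin compression line:
S_c = C_c·H/(1+e₀)·log₁₀(σ'_f/σ'_0) = 0.35×5.9/(1+1.28)×log₁₀(136.8/61.5)
    = 0.9057 × 0.34721 = 0.3145 m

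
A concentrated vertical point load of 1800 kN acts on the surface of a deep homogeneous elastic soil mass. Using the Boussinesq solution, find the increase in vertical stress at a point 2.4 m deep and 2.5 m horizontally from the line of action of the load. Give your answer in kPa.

Δσ_z ≈ 23.8 kPa

Boussinesq vertical stress below a point load on an elastic half-space:
Δσ_z = 3P/(2πz²) · [1 + (r/z)²]^(−5/2)
r/z = 2.5/2.4 = 1.0417; [1+(r/z)²]^(−5/2) = 0.15929.
Δσ_z = 3×1800/(2π×2.4²) × 0.15929 = 149.21 × 0.15929 = 23.77 kPa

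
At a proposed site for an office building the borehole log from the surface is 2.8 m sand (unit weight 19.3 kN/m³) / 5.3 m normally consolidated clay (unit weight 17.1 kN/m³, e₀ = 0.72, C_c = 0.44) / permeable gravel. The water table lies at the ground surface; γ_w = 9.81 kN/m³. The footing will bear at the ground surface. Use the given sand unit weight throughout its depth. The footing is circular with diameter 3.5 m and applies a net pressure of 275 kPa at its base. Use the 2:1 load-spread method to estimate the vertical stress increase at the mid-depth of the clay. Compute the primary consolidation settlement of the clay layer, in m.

S_c ≈ 0.383 m

Mid-depth of clay below the ground surface: z = 2.8 + 5.3/2 = 5.45 m.
Total vertical stress at mid-clay: σ_v = 19.3×2.8 + 17.1×2.65 = 99.355 kPa.
Pore pressure: u = 9.81×(5.45 − 0) = 53.465 kPa.
Initial effective stress: σ'_0 = σ_v − u = 99.355 − 53.465 = 45.89 kPa.
Stress increase at mid-clay by the 2:1 spreading method:
Δσ ≈ qD²/(D+z)² = 275×3.5²/(3.5+5.45)² = 42.055 kPa
Final effective stress: σ'_f = σ'_0 + Δσ = 45.89 + 42.055 = 87.945 kPa.
Normally consolidated clay, so the full stress increment lies on the virgin compression line:
S_c = C_c·H/(1+e₀)·log₁₀(σ'_f/σ'_0) = 0.44×5.3/(1+0.72)×log₁₀(87.945/45.89)
    = 1.3558 × 0.28249 = 0.383 m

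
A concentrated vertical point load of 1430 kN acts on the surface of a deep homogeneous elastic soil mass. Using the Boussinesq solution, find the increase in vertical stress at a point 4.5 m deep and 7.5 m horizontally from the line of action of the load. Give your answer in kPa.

Boussinesq vertical stress below a point load on an elastic half-space:
Δσ_z = 3P/(2πz²) · [1 + (r/z)²]^(−5/2)
r/z = 7.5/4.5 = 1.6667; [1+(r/z)²]^(−5/2) = 0.03605.
Δσ_z = 3×1430/(2π×4.5²) × 0.03605 = 33.717 × 0.03605 = 1.215 kPa

Δσ_z ≈ 1.22 kPa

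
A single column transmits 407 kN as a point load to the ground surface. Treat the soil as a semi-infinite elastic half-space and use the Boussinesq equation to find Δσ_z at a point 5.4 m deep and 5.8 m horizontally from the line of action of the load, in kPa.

Δσ_z ≈ 0.979 kPa

Boussinesq vertical stress below a point load on an elastic half-space:
Δσ_z = 3P/(2πz²) · [1 + (r/z)²]^(−5/2)
r/z = 5.8/5.4 = 1.0741; [1+(r/z)²]^(−5/2) = 0.14692.
Δσ_z = 3×407/(2π×5.4²) × 0.14692 = 6.6642 × 0.14692 = 0.9791 kPa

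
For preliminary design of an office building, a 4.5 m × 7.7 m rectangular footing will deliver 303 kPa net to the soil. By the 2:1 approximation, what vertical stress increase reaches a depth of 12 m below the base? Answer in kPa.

Δσ_z ≈ 32.3 kPa

By the 2:1 method the load spreads at 1 horizontal : 2 vertical, so at depth z the loaded area has grown by z in each plan dimension:
Δσ = qBL/((B+z)(L+z)) = 303×4.5×7.7/((4.5+12)(7.7+12)) = 32.299 kPa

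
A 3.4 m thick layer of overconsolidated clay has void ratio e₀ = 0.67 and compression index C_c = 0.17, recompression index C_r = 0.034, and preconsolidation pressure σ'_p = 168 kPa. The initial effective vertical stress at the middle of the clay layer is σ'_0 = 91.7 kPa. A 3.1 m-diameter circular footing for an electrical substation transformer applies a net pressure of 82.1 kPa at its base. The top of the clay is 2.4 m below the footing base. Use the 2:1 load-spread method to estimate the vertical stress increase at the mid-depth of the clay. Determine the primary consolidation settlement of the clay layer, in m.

Mid-depth of clay below the footing base: z = 2.4 + 3.4/2 = 4.1 m.
Stress increase at mid-clay by the 2:1 spreading method:
Δσ ≈ qD²/(D+z)² = 82.1×3.1²/(3.1+4.1)² = 15.22 kPa
Final effective stress: σ'_f = 91.7 + 15.22 = 106.92 kPa.
σ'_f = 106.92 ≤ σ'_p = 168 kPa, so the clay remains overconsolidated and only the recompression index applies:
S_c = C_r·H/(1+e₀)·log₁₀(σ'_f/σ'_0) = 0.034×3.4/1.67×log₁₀(106.92/91.7)
    = 0.069221 × 0.06669 = 0.004616 m

S_c ≈ 0.00462 m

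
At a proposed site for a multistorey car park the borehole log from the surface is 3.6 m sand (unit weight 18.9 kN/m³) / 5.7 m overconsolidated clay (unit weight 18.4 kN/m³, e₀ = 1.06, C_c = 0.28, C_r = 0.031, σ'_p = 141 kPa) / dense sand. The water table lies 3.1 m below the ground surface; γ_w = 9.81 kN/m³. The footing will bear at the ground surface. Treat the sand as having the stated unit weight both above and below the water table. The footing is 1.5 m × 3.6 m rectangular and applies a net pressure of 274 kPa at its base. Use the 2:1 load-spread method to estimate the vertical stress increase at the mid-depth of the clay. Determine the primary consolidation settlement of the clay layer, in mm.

Mid-depth of clay below the ground surface: z = 3.6 + 5.7/2 = 6.45 m.
Total vertical stress at mid-clay: σ_v = 18.9×3.6 + 18.4×2.85 = 120.48 kPa.
Pore pressure: u = 9.81×(6.45 − 3.1) = 32.864 kPa.
Initial effective stress: σ'_0 = σ_v − u = 120.48 − 32.864 = 87.616 kPa.
Stress increase at mid-clay by the 2:1 spreading method:
Δσ = qBL/((B+z)(L+z)) = 274×1.5×3.6/((1.5+6.45)(3.6+6.45)) = 18.519 kPa
Final effective stress: σ'_f = 87.616 + 18.519 = 106.13 kPa.
σ'_f = 106.13 ≤ σ'_p = 141 kPa, so the clay remains overconsolidated and only the recompression index applies:
S_c = C_r·H/(1+e₀)·log₁₀(σ'_f/σ'_0) = 0.031×5.7/2.06×log₁₀(106.13/87.616)
    = 0.085777 × 0.083255 = 0.007141 m

S_c ≈ 7.14 mm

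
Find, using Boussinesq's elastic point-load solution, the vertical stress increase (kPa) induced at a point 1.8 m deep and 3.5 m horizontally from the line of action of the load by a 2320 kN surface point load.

Δσ_z ≈ 6.84 kPa

Boussinesq vertical stress below a point load on an elastic half-space:
Δσ_z = 3P/(2πz²) · [1 + (r/z)²]^(−5/2)
r/z = 3.5/1.8 = 1.9444; [1+(r/z)²]^(−5/2) = 0.020009.
Δσ_z = 3×2320/(2π×1.8²) × 0.020009 = 341.89 × 0.020009 = 6.841 kPa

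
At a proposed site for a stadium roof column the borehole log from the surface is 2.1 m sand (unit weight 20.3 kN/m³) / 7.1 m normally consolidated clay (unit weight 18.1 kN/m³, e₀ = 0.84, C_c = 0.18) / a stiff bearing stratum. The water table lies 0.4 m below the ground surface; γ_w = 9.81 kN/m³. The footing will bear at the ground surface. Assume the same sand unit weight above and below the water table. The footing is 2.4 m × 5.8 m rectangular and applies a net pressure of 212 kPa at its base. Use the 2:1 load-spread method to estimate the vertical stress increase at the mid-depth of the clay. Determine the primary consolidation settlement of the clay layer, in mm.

Mid-depth of clay below the ground surface: z = 2.1 + 7.1/2 = 5.65 m.
Total vertical stress at mid-clay: σ_v = 20.3×2.1 + 18.1×3.55 = 106.88 kPa.
Pore pressure: u = 9.81×(5.65 − 0.4) = 51.503 kPa.
Initial effective stress: σ'_0 = σ_v − u = 106.88 − 51.503 = 55.377 kPa.
Stress increase at mid-clay by the 2:1 spreading method:
Δσ = qBL/((B+z)(L+z)) = 212×2.4×5.8/((2.4+5.65)(5.8+5.65)) = 32.016 kPa
Final effective stress: σ'_f = σ'_0 + Δσ = 55.377 + 32.016 = 87.393 kPa.
Normally consolidated clay, so the full stress increment lies on the virgin compression line:
S_c = C_c·H/(1+e₀)·log₁₀(σ'_f/σ'_0) = 0.18×7.1/(1+0.84)×log₁₀(87.393/55.377)
    = 0.69457 × 0.19815 = 0.1376 m

S_c ≈ 138 mm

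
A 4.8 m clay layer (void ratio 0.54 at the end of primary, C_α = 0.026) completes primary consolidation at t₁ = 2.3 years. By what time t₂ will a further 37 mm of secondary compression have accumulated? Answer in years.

t₂ ≈ 6.58 years

S_s = C_α·H/(1+e_p)·log₁₀(t₂/t₁) ⇒ log₁₀(t₂/t₁) = S_s·(1+e_p)/(C_α·H).
log₁₀(t₂/t₁) = 0.037 × (1+0.54) / (0.026×4.8) = 0.4566
t₂ = t₁ × 10^0.4566 = 2.3 × 2.861 = 6.581 years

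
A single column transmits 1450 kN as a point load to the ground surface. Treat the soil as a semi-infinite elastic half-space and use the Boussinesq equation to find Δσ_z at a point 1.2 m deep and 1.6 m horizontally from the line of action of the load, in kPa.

Δσ_z ≈ 37.4 kPa

Boussinesq vertical stress below a point load on an elastic half-space:
Δσ_z = 3P/(2πz²) · [1 + (r/z)²]^(−5/2)
r/z = 1.6/1.2 = 1.3333; [1+(r/z)²]^(−5/2) = 0.07776.
Δσ_z = 3×1450/(2π×1.2²) × 0.07776 = 480.78 × 0.07776 = 37.39 kPa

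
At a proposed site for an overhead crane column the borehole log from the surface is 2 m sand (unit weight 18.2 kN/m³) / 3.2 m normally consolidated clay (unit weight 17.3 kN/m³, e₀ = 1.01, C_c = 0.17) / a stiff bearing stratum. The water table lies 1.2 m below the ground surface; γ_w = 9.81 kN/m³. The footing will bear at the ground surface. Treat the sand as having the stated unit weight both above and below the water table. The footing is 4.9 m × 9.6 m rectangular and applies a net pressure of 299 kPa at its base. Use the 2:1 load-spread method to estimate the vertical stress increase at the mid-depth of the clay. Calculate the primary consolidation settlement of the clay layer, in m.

S_c ≈ 0.166 m

Mid-depth of clay below the ground surface: z = 2 + 3.2/2 = 3.6 m.
Total vertical stress at mid-clay: σ_v = 18.2×2 + 17.3×1.6 = 64.08 kPa.
Pore pressure: u = 9.81×(3.6 − 1.2) = 23.544 kPa.
Initial effective stress: σ'_0 = σ_v − u = 64.08 − 23.544 = 40.536 kPa.
Stress increase at mid-clay by the 2:1 spreading method:
Δσ = qBL/((B+z)(L+z)) = 299×4.9×9.6/((4.9+3.6)(9.6+3.6)) = 125.36 kPa
Final effective stress: σ'_f = σ'_0 + Δσ = 40.536 + 125.36 = 165.9 kPa.
Normally consolidated clay, so the full stress increment lies on the virgin compression line:
S_c = C_c·H/(1+e₀)·log₁₀(σ'_f/σ'_0) = 0.17×3.2/(1+1.01)×log₁₀(165.9/40.536)
    = 0.27065 × 0.61201 = 0.1656 m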